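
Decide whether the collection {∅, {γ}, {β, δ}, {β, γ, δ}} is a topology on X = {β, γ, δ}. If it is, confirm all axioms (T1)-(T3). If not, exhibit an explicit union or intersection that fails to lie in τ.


τ IS a topology on X.

Axiom (T1): ∅ ∈ τ? Yes; X ∈ τ? Yes.
Axiom (T2/T3): check pairwise unions and intersections of members of τ.
All pairwise intersections and unions checked — each lies in τ. Therefore τ satisfies (T1), (T2), (T3): it IS a topology on X.


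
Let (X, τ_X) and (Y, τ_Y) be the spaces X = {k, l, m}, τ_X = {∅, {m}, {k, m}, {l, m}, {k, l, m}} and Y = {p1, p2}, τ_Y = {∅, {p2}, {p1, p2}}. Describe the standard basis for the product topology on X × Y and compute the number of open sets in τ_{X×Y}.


Basis B = {∅ × ∅, {m} × {p2}, {k, m} × {p2}, {l, m} × {p2}, {m} × {p1, p2}, {k, l, m} × {p2}, {k, m} × {p1, p2}, {l, m} × {p1, p2}, {k, l, m} × {p1, p2}}; |τ_{X×Y}| = 14.

Enumerate products U × V with U ∈ τ_X, V ∈ τ_Y (deduplicated):
  ∅ × ∅ = {} (∅)
  {m} × {p2} = {(m,p2)}
  {k, m} × {p2} = {(k,p2), (m,p2)}
  {l, m} × {p2} = {(l,p2), (m,p2)}
  {m} × {p1, p2} = {(m,p1), (m,p2)}
  {k, l, m} × {p2} = {(k,p2), (l,p2), (m,p2)}
  {k, m} × {p1, p2} = {(k,p1), (k,p2), (m,p1), (m,p2)}
  {l, m} × {p1, p2} = {(l,p1), (l,p2), (m,p1), (m,p2)}
  {k, l, m} × {p1, p2} = {(k,p1), (k,p2), (l,p1), (l,p2), (m,p1), (m,p2)}
These 9 distinct sets form the basis B.
Close under arbitrary unions to get τ_{X×Y}; counting gives |τ_{X×Y}| = 14.


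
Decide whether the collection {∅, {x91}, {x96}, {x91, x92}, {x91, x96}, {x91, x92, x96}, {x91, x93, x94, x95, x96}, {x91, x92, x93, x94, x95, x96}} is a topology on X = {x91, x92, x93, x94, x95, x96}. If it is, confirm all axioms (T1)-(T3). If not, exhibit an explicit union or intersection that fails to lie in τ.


τ IS a topology on X.

Axiom (T1): ∅ ∈ τ? Yes; X ∈ τ? Yes.
Axiom (T2/T3): check pairwise unions and intersections of members of τ.
All pairwise intersections and unions checked — each lies in τ. Therefore τ satisfies (T1), (T2), (T3): it IS a topology on X.


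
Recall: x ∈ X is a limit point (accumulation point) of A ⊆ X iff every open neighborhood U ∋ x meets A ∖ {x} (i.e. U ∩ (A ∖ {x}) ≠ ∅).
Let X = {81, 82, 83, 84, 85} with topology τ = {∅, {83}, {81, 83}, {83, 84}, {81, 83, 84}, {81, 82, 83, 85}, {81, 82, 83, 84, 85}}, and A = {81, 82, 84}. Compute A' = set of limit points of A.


A' = {82, 85}

For each x ∈ X, list the open sets U ∈ τ with x ∈ U, then check whether U ∩ (A ∖ {x}) ≠ ∅ for every such U.
  x = 81: open {81, 83} ∋ x has {81, 83} ∩ (A ∖ {81}) = ∅, so x is NOT a limit point.
  x = 82: opens ∋ x are {81, 82, 83, 85}, {81, 82, 83, 84, 85}; each meets A ∖ {82}, so x IS a limit point.
  x = 83: open {83} ∋ x has {83} ∩ (A ∖ {83}) = ∅, so x is NOT a limit point.
  x = 84: open {83, 84} ∋ x has {83, 84} ∩ (A ∖ {84}) = ∅, so x is NOT a limit point.
  x = 85: opens ∋ x are {81, 82, 83, 85}, {81, 82, 83, 84, 85}; each meets A ∖ {85}, so x IS a limit point.
Collecting: A' = {82, 85}.


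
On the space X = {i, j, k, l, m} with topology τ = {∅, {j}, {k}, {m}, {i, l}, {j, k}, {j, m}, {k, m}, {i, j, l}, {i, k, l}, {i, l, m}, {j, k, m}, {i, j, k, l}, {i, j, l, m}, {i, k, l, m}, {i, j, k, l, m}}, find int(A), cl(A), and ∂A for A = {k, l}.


int(A) = {k}, cl(A) = {i, k, l}, ∂A = {i, l}.

Closed sets in (X, τ) are complements of opens:
  closed(X, τ) = {∅, {j}, {k}, {m}, {i, l}, {j, k}, {j, m}, {k, m}, {i, j, l}, {i, k, l}, {i, l, m}, {j, k, m}, {i, j, k, l}, {i, j, l, m}, {i, k, l, m}, {i, j, k, l, m}}.
int(A) = ⋃ {U ∈ τ : U ⊆ A}. Opens contained in A: ∅, {k}.
Taking the union of these: int(A) = {k}.
cl(A) = ⋂ {C closed : A ⊆ C}. Closed sets containing A: {i, k, l}, {i, j, k, l}, {i, k, l, m}, {i, j, k, l, m}.
Intersecting these: cl(A) = {i, k, l}.
∂A = cl(A) ∖ int(A) = {i, k, l} ∖ {k} = {i, l}.


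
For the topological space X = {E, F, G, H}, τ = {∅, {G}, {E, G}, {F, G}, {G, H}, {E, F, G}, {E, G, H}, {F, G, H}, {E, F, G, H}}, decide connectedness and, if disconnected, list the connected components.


(X, τ) is connected.

Find clopen sets (U ∈ τ with X ∖ U ∈ τ):
  U = ∅, X ∖ U = {E, F, G, H} — both open, so U is clopen.
  U = {E, F, G, H}, X ∖ U = ∅ — both open, so U is clopen.
Only trivial clopens (∅ and X) exist, so (X, τ) is connected.
Compute connected components by grouping points that agree on all clopens:
  component: {E, F, G, H}


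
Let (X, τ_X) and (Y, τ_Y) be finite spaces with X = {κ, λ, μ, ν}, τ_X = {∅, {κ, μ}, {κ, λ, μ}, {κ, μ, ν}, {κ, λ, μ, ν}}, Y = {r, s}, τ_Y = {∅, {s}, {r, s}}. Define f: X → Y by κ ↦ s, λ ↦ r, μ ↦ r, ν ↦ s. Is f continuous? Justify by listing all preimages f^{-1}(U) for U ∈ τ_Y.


f is NOT continuous.

Compute f^{-1}(U) for each U ∈ τ_Y:
  U = ∅: f^{-1}(U) = ∅ ∈ τ_X ✓.
  U = {s}: f^{-1}(U) = {κ, ν} ∉ τ_X ✗.
  U = {r, s}: f^{-1}(U) = {κ, λ, μ, ν} ∈ τ_X ✓.
Found U = {s} with f^{-1}(U) = {κ, ν} not in τ_X. Therefore f is NOT continuous.


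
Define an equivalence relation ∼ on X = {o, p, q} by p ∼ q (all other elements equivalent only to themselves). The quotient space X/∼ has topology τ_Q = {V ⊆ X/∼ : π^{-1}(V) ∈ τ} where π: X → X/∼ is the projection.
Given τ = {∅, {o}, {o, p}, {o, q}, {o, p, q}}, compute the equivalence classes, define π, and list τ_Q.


X/∼ = {[o], [p=q]}; |τ_Q| = 3.

Equivalence classes: [o], [p=q].
Quotient map π: X → X/∼ sends o ↦ [o], p ↦ [p=q], q ↦ [p=q].
For each subset V ⊆ X/∼, compute π^{-1}(V) ⊆ X and check whether π^{-1}(V) ∈ τ. V is open in τ_Q iff π^{-1}(V) ∈ τ.
  V = {}: π^{-1}(V) = ∅ ∈ τ ✓.
  V = {[o]}: π^{-1}(V) = {o} ∈ τ ✓.
  V = {[p=q]}: π^{-1}(V) = {p, q} ∉ τ ✗.
  V = {[o], [p=q]}: π^{-1}(V) = {o, p, q} ∈ τ ✓.
Open sets in the quotient: τ_Q = {{}, {[o]}, {[o], [p=q]}} (3 elements).


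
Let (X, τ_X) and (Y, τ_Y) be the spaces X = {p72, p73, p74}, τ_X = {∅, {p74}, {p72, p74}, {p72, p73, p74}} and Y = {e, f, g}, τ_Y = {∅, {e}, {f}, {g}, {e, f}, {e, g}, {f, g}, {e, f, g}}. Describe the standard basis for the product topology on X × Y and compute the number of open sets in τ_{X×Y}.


Basis B = {∅ × ∅, {p74} × {e}, {p74} × {f}, {p74} × {g}, {p72, p74} × {e}, {p72, p74} × {f}, {p72, p74} × {g}, {p74} × {e, f}, {p74} × {e, g}, {p74} × {f, g}, {p72, p73, p74} × {e}, {p72, p73, p74} × {f}, {p72, p73, p74} × {g}, {p74} × {e, f, g}, {p72, p74} × {e, f}, {p72, p74} × {e, g}, {p72, p74} × {f, g}, {p72, p74} × {e, f, g}, {p72, p73, p74} × {e, f}, {p72, p73, p74} × {e, g}, {p72, p73, p74} × {f, g}, {p72, p73, p74} × {e, f, g}}; |τ_{X×Y}| = 64.

Enumerate products U × V with U ∈ τ_X, V ∈ τ_Y (deduplicated):
  ∅ × ∅ = {} (∅)
  {p74} × {e} = {(p74,e)}
  {p74} × {f} = {(p74,f)}
  {p74} × {g} = {(p74,g)}
  {p72, p74} × {e} = {(p72,e), (p74,e)}
  {p72, p74} × {f} = {(p72,f), (p74,f)}
  {p72, p74} × {g} = {(p72,g), (p74,g)}
  {p74} × {e, f} = {(p74,e), (p74,f)}
  {p74} × {e, g} = {(p74,e), (p74,g)}
  {p74} × {f, g} = {(p74,f), (p74,g)}
  {p72, p73, p74} × {e} = {(p72,e), (p73,e), (p74,e)}
  {p72, p73, p74} × {f} = {(p72,f), (p73,f), (p74,f)}
  {p72, p73, p74} × {g} = {(p72,g), (p73,g), (p74,g)}
  {p74} × {e, f, g} = {(p74,e), (p74,f), (p74,g)}
  {p72, p74} × {e, f} = {(p72,e), (p72,f), (p74,e), (p74,f)}
  {p72, p74} × {e, g} = {(p72,e), (p72,g), (p74,e), (p74,g)}
  {p72, p74} × {f, g} = {(p72,f), (p72,g), (p74,f), (p74,g)}
  {p72, p74} × {e, f, g} = {(p72,e), (p72,f), (p72,g), (p74,e), (p74,f), (p74,g)}
  {p72, p73, p74} × {e, f} = {(p72,e), (p72,f), (p73,e), (p73,f), (p74,e), (p74,f)}
  {p72, p73, p74} × {e, g} = {(p72,e), (p72,g), (p73,e), (p73,g), (p74,e), (p74,g)}
  {p72, p73, p74} × {f, g} = {(p72,f), (p72,g), (p73,f), (p73,g), (p74,f), (p74,g)}
  {p72, p73, p74} × {e, f, g} = {(p72,e), (p72,f), (p72,g), (p73,e), (p73,f), (p73,g), (p74,e), (p74,f), (p74,g)}
These 22 distinct sets form the basis B.
Close under arbitrary unions to get τ_{X×Y}; counting gives |τ_{X×Y}| = 64.


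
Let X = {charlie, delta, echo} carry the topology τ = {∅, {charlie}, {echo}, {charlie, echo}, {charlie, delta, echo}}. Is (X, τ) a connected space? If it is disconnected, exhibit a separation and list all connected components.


(X, τ) is connected.

Find clopen sets (U ∈ τ with X ∖ U ∈ τ):
  U = ∅, X ∖ U = {charlie, delta, echo} — both open, so U is clopen.
  U = {charlie, delta, echo}, X ∖ U = ∅ — both open, so U is clopen.
Only trivial clopens (∅ and X) exist, so (X, τ) is connected.
Compute connected components by grouping points that agree on all clopens:
  component: {charlie, delta, echo}


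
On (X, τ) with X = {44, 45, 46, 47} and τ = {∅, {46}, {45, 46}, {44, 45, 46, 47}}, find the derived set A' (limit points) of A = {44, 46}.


A' = {44, 45, 47}

For each x ∈ X, list the open sets U ∈ τ with x ∈ U, then check whether U ∩ (A ∖ {x}) ≠ ∅ for every such U.
  x = 44: opens ∋ x are {44, 45, 46, 47}; each meets A ∖ {44}, so x IS a limit point.
  x = 45: opens ∋ x are {45, 46}, {44, 45, 46, 47}; each meets A ∖ {45}, so x IS a limit point.
  x = 46: open {46} ∋ x has {46} ∩ (A ∖ {46}) = ∅, so x is NOT a limit point.
  x = 47: opens ∋ x are {44, 45, 46, 47}; each meets A ∖ {47}, so x IS a limit point.
Collecting: A' = {44, 45, 47}.


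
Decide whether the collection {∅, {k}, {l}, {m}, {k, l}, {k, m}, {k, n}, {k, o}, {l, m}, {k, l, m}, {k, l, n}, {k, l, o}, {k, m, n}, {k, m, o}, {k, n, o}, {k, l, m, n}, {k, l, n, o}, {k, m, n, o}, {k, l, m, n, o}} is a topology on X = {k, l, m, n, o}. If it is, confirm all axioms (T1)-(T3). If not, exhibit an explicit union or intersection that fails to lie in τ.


τ is NOT a topology on X.

Axiom (T1): ∅ ∈ τ? Yes; X ∈ τ? Yes.
Axiom (T2/T3): check pairwise unions and intersections of members of τ.
Counterexample for (T2): {l} ∪ {k, m, o} = {k, l, m, o} ∉ τ. Therefore τ is NOT a topology.


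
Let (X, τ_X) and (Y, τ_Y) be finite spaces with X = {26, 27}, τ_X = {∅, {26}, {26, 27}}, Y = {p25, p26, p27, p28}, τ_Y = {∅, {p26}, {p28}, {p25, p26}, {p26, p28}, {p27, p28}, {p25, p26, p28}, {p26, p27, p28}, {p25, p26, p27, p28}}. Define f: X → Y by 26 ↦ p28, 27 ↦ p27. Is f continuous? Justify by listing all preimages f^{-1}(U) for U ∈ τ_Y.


f IS continuous.

Compute f^{-1}(U) for each U ∈ τ_Y:
  U = ∅: f^{-1}(U) = ∅ ∈ τ_X ✓.
  U = {p26}: f^{-1}(U) = ∅ ∈ τ_X ✓.
  U = {p28}: f^{-1}(U) = {26} ∈ τ_X ✓.
  U = {p25, p26}: f^{-1}(U) = ∅ ∈ τ_X ✓.
  U = {p26, p28}: f^{-1}(U) = {26} ∈ τ_X ✓.
  U = {p27, p28}: f^{-1}(U) = {26, 27} ∈ τ_X ✓.
  U = {p25, p26, p28}: f^{-1}(U) = {26} ∈ τ_X ✓.
  U = {p26, p27, p28}: f^{-1}(U) = {26, 27} ∈ τ_X ✓.
  U = {p25, p26, p27, p28}: f^{-1}(U) = {26, 27} ∈ τ_X ✓.
Every preimage lies in τ_X, so f IS continuous.


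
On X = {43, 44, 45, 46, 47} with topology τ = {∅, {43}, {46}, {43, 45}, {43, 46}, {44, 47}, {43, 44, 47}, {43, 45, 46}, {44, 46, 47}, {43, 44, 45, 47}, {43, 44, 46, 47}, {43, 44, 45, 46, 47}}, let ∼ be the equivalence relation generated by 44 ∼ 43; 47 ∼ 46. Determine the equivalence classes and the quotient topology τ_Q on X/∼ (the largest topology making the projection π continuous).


X/∼ = {[43=44], [45], [46=47]}; |τ_Q| = 3.

Equivalence classes: [43=44], [45], [46=47].
Quotient map π: X → X/∼ sends 43 ↦ [43=44], 44 ↦ [43=44], 45 ↦ [45], 46 ↦ [46=47], 47 ↦ [46=47].
For each subset V ⊆ X/∼, compute π^{-1}(V) ⊆ X and check whether π^{-1}(V) ∈ τ. V is open in τ_Q iff π^{-1}(V) ∈ τ.
  V = {}: π^{-1}(V) = ∅ ∈ τ ✓.
  V = {[43=44]}: π^{-1}(V) = {43, 44} ∉ τ ✗.
  V = {[45]}: π^{-1}(V) = {45} ∉ τ ✗.
  V = {[43=44], [45]}: π^{-1}(V) = {43, 44, 45} ∉ τ ✗.
  V = {[46=47]}: π^{-1}(V) = {46, 47} ∉ τ ✗.
  V = {[43=44], [46=47]}: π^{-1}(V) = {43, 44, 46, 47} ∈ τ ✓.
  V = {[45], [46=47]}: π^{-1}(V) = {45, 46, 47} ∉ τ ✗.
  V = {[43=44], [45], [46=47]}: π^{-1}(V) = {43, 44, 45, 46, 47} ∈ τ ✓.
Open sets in the quotient: τ_Q = {{}, {[43=44], [46=47]}, {[43=44], [45], [46=47]}} (3 elements).


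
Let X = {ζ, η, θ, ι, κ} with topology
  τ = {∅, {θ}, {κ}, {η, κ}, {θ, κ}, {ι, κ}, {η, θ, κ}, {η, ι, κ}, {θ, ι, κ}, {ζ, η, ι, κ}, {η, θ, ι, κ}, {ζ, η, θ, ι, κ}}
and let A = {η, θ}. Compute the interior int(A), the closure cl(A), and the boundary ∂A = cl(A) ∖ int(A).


int(A) = {θ}, cl(A) = {ζ, η, θ}, ∂A = {ζ, η}.

Closed sets in (X, τ) are complements of opens:
  closed(X, τ) = {∅, {ζ}, {θ}, {ζ, η}, {ζ, θ}, {ζ, ι}, {ζ, η, θ}, {ζ, η, ι}, {ζ, θ, ι}, {ζ, η, θ, ι}, {ζ, η, ι, κ}, {ζ, η, θ, ι, κ}}.
int(A) = ⋃ {U ∈ τ : U ⊆ A}. Opens contained in A: ∅, {θ}.
Taking the union of these: int(A) = {θ}.
cl(A) = ⋂ {C closed : A ⊆ C}. Closed sets containing A: {ζ, η, θ}, {ζ, η, θ, ι}, {ζ, η, θ, ι, κ}.
Intersecting these: cl(A) = {ζ, η, θ}.
∂A = cl(A) ∖ int(A) = {ζ, η, θ} ∖ {θ} = {ζ, η}.


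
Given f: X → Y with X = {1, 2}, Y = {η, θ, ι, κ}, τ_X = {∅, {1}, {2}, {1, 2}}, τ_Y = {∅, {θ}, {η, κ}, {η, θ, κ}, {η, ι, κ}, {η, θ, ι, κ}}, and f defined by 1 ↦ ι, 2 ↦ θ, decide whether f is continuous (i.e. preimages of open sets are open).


f IS continuous.

Compute f^{-1}(U) for each U ∈ τ_Y:
  U = ∅: f^{-1}(U) = ∅ ∈ τ_X ✓.
  U = {θ}: f^{-1}(U) = {2} ∈ τ_X ✓.
  U = {η, κ}: f^{-1}(U) = ∅ ∈ τ_X ✓.
  U = {η, θ, κ}: f^{-1}(U) = {2} ∈ τ_X ✓.
  U = {η, ι, κ}: f^{-1}(U) = {1} ∈ τ_X ✓.
  U = {η, θ, ι, κ}: f^{-1}(U) = {1, 2} ∈ τ_X ✓.
Every preimage lies in τ_X, so f IS continuous.


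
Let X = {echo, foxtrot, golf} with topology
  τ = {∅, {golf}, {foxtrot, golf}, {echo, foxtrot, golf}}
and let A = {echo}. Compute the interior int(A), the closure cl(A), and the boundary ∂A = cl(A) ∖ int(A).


int(A) = ∅, cl(A) = {echo}, ∂A = {echo}.

Closed sets in (X, τ) are complements of opens:
  closed(X, τ) = {∅, {echo}, {echo, foxtrot}, {echo, foxtrot, golf}}.
int(A) = ⋃ {U ∈ τ : U ⊆ A}. Opens contained in A: ∅.
Taking the union of these: int(A) = ∅.
cl(A) = ⋂ {C closed : A ⊆ C}. Closed sets containing A: {echo}, {echo, foxtrot}, {echo, foxtrot, golf}.
Intersecting these: cl(A) = {echo}.
∂A = cl(A) ∖ int(A) = {echo} ∖ ∅ = {echo}.


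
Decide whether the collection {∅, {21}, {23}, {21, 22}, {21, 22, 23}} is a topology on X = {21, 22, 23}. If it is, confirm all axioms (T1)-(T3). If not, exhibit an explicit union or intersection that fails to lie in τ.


τ is NOT a topology on X.

Axiom (T1): ∅ ∈ τ? Yes; X ∈ τ? Yes.
Axiom (T2/T3): check pairwise unions and intersections of members of τ.
Counterexample for (T2): {21} ∪ {23} = {21, 23} ∉ τ. Therefore τ is NOT a topology.


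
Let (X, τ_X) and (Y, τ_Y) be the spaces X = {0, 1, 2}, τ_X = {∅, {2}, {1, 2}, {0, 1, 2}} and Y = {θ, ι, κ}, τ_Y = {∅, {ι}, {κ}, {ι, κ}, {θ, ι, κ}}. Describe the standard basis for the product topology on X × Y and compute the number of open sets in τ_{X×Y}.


Basis B = {∅ × ∅, {2} × {ι}, {2} × {κ}, {1, 2} × {ι}, {1, 2} × {κ}, {2} × {ι, κ}, {0, 1, 2} × {ι}, {0, 1, 2} × {κ}, {2} × {θ, ι, κ}, {1, 2} × {ι, κ}, {0, 1, 2} × {ι, κ}, {1, 2} × {θ, ι, κ}, {0, 1, 2} × {θ, ι, κ}}; |τ_{X×Y}| = 30.

Enumerate products U × V with U ∈ τ_X, V ∈ τ_Y (deduplicated):
  ∅ × ∅ = {} (∅)
  {2} × {ι} = {(2,ι)}
  {2} × {κ} = {(2,κ)}
  {1, 2} × {ι} = {(1,ι), (2,ι)}
  {1, 2} × {κ} = {(1,κ), (2,κ)}
  {2} × {ι, κ} = {(2,ι), (2,κ)}
  {0, 1, 2} × {ι} = {(0,ι), (1,ι), (2,ι)}
  {0, 1, 2} × {κ} = {(0,κ), (1,κ), (2,κ)}
  {2} × {θ, ι, κ} = {(2,θ), (2,ι), (2,κ)}
  {1, 2} × {ι, κ} = {(1,ι), (1,κ), (2,ι), (2,κ)}
  {0, 1, 2} × {ι, κ} = {(0,ι), (0,κ), (1,ι), (1,κ), (2,ι), (2,κ)}
  {1, 2} × {θ, ι, κ} = {(1,θ), (1,ι), (1,κ), (2,θ), (2,ι), (2,κ)}
  {0, 1, 2} × {θ, ι, κ} = {(0,θ), (0,ι), (0,κ), (1,θ), (1,ι), (1,κ), (2,θ), (2,ι), (2,κ)}
These 13 distinct sets form the basis B.
Close under arbitrary unions to get τ_{X×Y}; counting gives |τ_{X×Y}| = 30.


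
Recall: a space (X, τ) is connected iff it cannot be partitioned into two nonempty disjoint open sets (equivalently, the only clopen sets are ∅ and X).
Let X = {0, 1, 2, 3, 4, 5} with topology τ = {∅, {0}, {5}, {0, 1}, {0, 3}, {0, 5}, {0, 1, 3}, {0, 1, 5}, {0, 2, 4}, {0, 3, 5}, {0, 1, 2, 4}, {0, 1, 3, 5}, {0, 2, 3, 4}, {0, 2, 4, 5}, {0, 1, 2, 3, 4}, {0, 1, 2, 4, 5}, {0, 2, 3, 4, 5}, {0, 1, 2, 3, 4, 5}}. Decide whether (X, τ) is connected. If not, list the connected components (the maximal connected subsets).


(X, τ) is disconnected; components = [{5}, {0, 1, 2, 3, 4}].

Find clopen sets (U ∈ τ with X ∖ U ∈ τ):
  U = ∅, X ∖ U = {0, 1, 2, 3, 4, 5} — both open, so U is clopen.
  U = {5}, X ∖ U = {0, 1, 2, 3, 4} — both open, so U is clopen.
  U = {0, 1, 2, 3, 4}, X ∖ U = {5} — both open, so U is clopen.
  U = {0, 1, 2, 3, 4, 5}, X ∖ U = ∅ — both open, so U is clopen.
Nontrivial clopen(s) exist: e.g. {0, 1, 2, 3, 4}. So (X, τ) is disconnected.
Compute connected components by grouping points that agree on all clopens:
  component: {5}
  component: {0, 1, 2, 3, 4}


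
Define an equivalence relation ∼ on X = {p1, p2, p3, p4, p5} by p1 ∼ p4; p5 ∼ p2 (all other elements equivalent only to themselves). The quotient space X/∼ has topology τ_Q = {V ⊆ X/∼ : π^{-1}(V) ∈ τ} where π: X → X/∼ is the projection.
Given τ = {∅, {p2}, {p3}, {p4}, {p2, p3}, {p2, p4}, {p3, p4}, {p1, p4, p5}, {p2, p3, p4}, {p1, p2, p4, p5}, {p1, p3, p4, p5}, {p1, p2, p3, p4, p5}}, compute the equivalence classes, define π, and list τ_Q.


X/∼ = {[p1=p4], [p2=p5], [p3]}; |τ_Q| = 4.

Equivalence classes: [p1=p4], [p2=p5], [p3].
Quotient map π: X → X/∼ sends p1 ↦ [p1=p4], p2 ↦ [p2=p5], p3 ↦ [p3], p4 ↦ [p1=p4], p5 ↦ [p2=p5].
For each subset V ⊆ X/∼, compute π^{-1}(V) ⊆ X and check whether π^{-1}(V) ∈ τ. V is open in τ_Q iff π^{-1}(V) ∈ τ.
  V = {}: π^{-1}(V) = ∅ ∈ τ ✓.
  V = {[p1=p4]}: π^{-1}(V) = {p1, p4} ∉ τ ✗.
  V = {[p2=p5]}: π^{-1}(V) = {p2, p5} ∉ τ ✗.
  V = {[p1=p4], [p2=p5]}: π^{-1}(V) = {p1, p2, p4, p5} ∈ τ ✓.
  V = {[p3]}: π^{-1}(V) = {p3} ∈ τ ✓.
  V = {[p1=p4], [p3]}: π^{-1}(V) = {p1, p3, p4} ∉ τ ✗.
  V = {[p2=p5], [p3]}: π^{-1}(V) = {p2, p3, p5} ∉ τ ✗.
  V = {[p1=p4], [p2=p5], [p3]}: π^{-1}(V) = {p1, p2, p3, p4, p5} ∈ τ ✓.
Open sets in the quotient: τ_Q = {{}, {[p1=p4], [p2=p5]}, {[p3]}, {[p1=p4], [p2=p5], [p3]}} (4 elements).


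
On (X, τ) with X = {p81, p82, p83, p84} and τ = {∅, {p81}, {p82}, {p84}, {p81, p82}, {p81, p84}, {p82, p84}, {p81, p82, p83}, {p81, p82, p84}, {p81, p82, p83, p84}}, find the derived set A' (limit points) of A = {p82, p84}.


A' = {p83}

For each x ∈ X, list the open sets U ∈ τ with x ∈ U, then check whether U ∩ (A ∖ {x}) ≠ ∅ for every such U.
  x = p81: open {p81} ∋ x has {p81} ∩ (A ∖ {p81}) = ∅, so x is NOT a limit point.
  x = p82: open {p82} ∋ x has {p82} ∩ (A ∖ {p82}) = ∅, so x is NOT a limit point.
  x = p83: opens ∋ x are {p81, p82, p83}, {p81, p82, p83, p84}; each meets A ∖ {p83}, so x IS a limit point.
  x = p84: open {p84} ∋ x has {p84} ∩ (A ∖ {p84}) = ∅, so x is NOT a limit point.
Collecting: A' = {p83}.


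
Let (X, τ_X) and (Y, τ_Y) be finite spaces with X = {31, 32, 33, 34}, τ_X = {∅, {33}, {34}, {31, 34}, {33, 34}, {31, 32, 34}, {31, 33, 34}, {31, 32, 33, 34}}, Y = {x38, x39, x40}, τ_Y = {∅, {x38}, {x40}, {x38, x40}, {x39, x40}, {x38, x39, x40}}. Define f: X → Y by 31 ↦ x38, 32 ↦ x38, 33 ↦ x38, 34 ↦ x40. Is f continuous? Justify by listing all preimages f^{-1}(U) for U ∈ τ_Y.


f is NOT continuous.

Compute f^{-1}(U) for each U ∈ τ_Y:
  U = ∅: f^{-1}(U) = ∅ ∈ τ_X ✓.
  U = {x38}: f^{-1}(U) = {31, 32, 33} ∉ τ_X ✗.
  U = {x40}: f^{-1}(U) = {34} ∈ τ_X ✓.
  U = {x38, x40}: f^{-1}(U) = {31, 32, 33, 34} ∈ τ_X ✓.
  U = {x39, x40}: f^{-1}(U) = {34} ∈ τ_X ✓.
  U = {x38, x39, x40}: f^{-1}(U) = {31, 32, 33, 34} ∈ τ_X ✓.
Found U = {x38} with f^{-1}(U) = {31, 32, 33} not in τ_X. Therefore f is NOT continuous.


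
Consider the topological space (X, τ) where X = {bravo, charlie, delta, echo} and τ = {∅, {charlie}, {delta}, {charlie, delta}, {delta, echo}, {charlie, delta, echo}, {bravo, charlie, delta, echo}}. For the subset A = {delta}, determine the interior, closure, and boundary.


int(A) = {delta}, cl(A) = {bravo, delta, echo}, ∂A = {bravo, echo}.

Closed sets in (X, τ) are complements of opens:
  closed(X, τ) = {∅, {bravo}, {bravo, charlie}, {bravo, echo}, {bravo, charlie, echo}, {bravo, delta, echo}, {bravo, charlie, delta, echo}}.
int(A) = ⋃ {U ∈ τ : U ⊆ A}. Opens contained in A: ∅, {delta}.
Taking the union of these: int(A) = {delta}.
cl(A) = ⋂ {C closed : A ⊆ C}. Closed sets containing A: {bravo, delta, echo}, {bravo, charlie, delta, echo}.
Intersecting these: cl(A) = {bravo, delta, echo}.
∂A = cl(A) ∖ int(A) = {bravo, delta, echo} ∖ {delta} = {bravo, echo}.


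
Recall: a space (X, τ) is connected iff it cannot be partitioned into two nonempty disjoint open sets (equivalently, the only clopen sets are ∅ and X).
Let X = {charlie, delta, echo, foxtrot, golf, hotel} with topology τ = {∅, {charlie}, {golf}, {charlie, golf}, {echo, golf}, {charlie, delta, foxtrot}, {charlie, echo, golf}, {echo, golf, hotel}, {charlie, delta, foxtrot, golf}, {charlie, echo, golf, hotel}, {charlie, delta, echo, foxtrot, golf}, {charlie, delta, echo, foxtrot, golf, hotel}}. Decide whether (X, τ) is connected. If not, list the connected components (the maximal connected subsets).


(X, τ) is disconnected; components = [{charlie, delta, foxtrot}, {echo, golf, hotel}].

Find clopen sets (U ∈ τ with X ∖ U ∈ τ):
  U = ∅, X ∖ U = {charlie, delta, echo, foxtrot, golf, hotel} — both open, so U is clopen.
  U = {charlie, delta, foxtrot}, X ∖ U = {echo, golf, hotel} — both open, so U is clopen.
  U = {echo, golf, hotel}, X ∖ U = {charlie, delta, foxtrot} — both open, so U is clopen.
  U = {charlie, delta, echo, foxtrot, golf, hotel}, X ∖ U = ∅ — both open, so U is clopen.
Nontrivial clopen(s) exist: e.g. {charlie, delta, foxtrot}. So (X, τ) is disconnected.
Compute connected components by grouping points that agree on all clopens:
  component: {charlie, delta, foxtrot}
  component: {echo, golf, hotel}


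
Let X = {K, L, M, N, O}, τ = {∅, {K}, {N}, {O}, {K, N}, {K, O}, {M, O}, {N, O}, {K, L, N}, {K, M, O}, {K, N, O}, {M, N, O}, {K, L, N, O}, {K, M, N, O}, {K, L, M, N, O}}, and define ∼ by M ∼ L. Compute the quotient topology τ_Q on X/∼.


X/∼ = {[K], [L=M], [N], [O]}; |τ_Q| = 9.

Equivalence classes: [K], [L=M], [N], [O].
Quotient map π: X → X/∼ sends K ↦ [K], L ↦ [L=M], M ↦ [L=M], N ↦ [N], O ↦ [O].
For each subset V ⊆ X/∼, compute π^{-1}(V) ⊆ X and check whether π^{-1}(V) ∈ τ. V is open in τ_Q iff π^{-1}(V) ∈ τ.
  V = {}: π^{-1}(V) = ∅ ∈ τ ✓.
  V = {[K]}: π^{-1}(V) = {K} ∈ τ ✓.
  V = {[L=M]}: π^{-1}(V) = {L, M} ∉ τ ✗.
  V = {[K], [L=M]}: π^{-1}(V) = {K, L, M} ∉ τ ✗.
  V = {[N]}: π^{-1}(V) = {N} ∈ τ ✓.
  V = {[K], [N]}: π^{-1}(V) = {K, N} ∈ τ ✓.
  V = {[L=M], [N]}: π^{-1}(V) = {L, M, N} ∉ τ ✗.
  V = {[K], [L=M], [N]}: π^{-1}(V) = {K, L, M, N} ∉ τ ✗.
  V = {[O]}: π^{-1}(V) = {O} ∈ τ ✓.
  V = {[K], [O]}: π^{-1}(V) = {K, O} ∈ τ ✓.
  V = {[L=M], [O]}: π^{-1}(V) = {L, M, O} ∉ τ ✗.
  V = {[K], [L=M], [O]}: π^{-1}(V) = {K, L, M, O} ∉ τ ✗.
  V = {[N], [O]}: π^{-1}(V) = {N, O} ∈ τ ✓.
  V = {[K], [N], [O]}: π^{-1}(V) = {K, N, O} ∈ τ ✓.
  V = {[L=M], [N], [O]}: π^{-1}(V) = {L, M, N, O} ∉ τ ✗.
  V = {[K], [L=M], [N], [O]}: π^{-1}(V) = {K, L, M, N, O} ∈ τ ✓.
Open sets in the quotient: τ_Q = {{}, {[K]}, {[N]}, {[K], [N]}, {[O]}, {[K], [O]}, {[N], [O]}, {[K], [N], [O]}, {[K], [L=M], [N], [O]}} (9 elements).


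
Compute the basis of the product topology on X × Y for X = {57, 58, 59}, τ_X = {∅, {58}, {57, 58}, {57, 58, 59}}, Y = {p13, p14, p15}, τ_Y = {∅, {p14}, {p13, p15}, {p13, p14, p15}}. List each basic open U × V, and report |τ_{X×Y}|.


Basis B = {∅ × ∅, {58} × {p14}, {57, 58} × {p14}, {58} × {p13, p15}, {57, 58, 59} × {p14}, {58} × {p13, p14, p15}, {57, 58} × {p13, p15}, {57, 58} × {p13, p14, p15}, {57, 58, 59} × {p13, p15}, {57, 58, 59} × {p13, p14, p15}}; |τ_{X×Y}| = 16.

Enumerate products U × V with U ∈ τ_X, V ∈ τ_Y (deduplicated):
  ∅ × ∅ = {} (∅)
  {58} × {p14} = {(58,p14)}
  {57, 58} × {p14} = {(57,p14), (58,p14)}
  {58} × {p13, p15} = {(58,p13), (58,p15)}
  {57, 58, 59} × {p14} = {(57,p14), (58,p14), (59,p14)}
  {58} × {p13, p14, p15} = {(58,p13), (58,p14), (58,p15)}
  {57, 58} × {p13, p15} = {(57,p13), (57,p15), (58,p13), (58,p15)}
  {57, 58} × {p13, p14, p15} = {(57,p13), (57,p14), (57,p15), (58,p13), (58,p14), (58,p15)}
  {57, 58, 59} × {p13, p15} = {(57,p13), (57,p15), (58,p13), (58,p15), (59,p13), (59,p15)}
  {57, 58, 59} × {p13, p14, p15} = {(57,p13), (57,p14), (57,p15), (58,p13), (58,p14), (58,p15), (59,p13), (59,p14), (59,p15)}
These 10 distinct sets form the basis B.
Close under arbitrary unions to get τ_{X×Y}; counting gives |τ_{X×Y}| = 16.


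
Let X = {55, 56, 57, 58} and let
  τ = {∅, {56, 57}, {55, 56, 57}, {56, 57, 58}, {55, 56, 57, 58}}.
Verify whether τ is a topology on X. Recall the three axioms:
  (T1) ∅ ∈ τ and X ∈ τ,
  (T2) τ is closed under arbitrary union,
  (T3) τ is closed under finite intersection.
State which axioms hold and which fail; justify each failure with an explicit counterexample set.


τ IS a topology on X.

Axiom (T1): ∅ ∈ τ? Yes; X ∈ τ? Yes.
Axiom (T2/T3): check pairwise unions and intersections of members of τ.
All pairwise intersections and unions checked — each lies in τ. Therefore τ satisfies (T1), (T2), (T3): it IS a topology on X.


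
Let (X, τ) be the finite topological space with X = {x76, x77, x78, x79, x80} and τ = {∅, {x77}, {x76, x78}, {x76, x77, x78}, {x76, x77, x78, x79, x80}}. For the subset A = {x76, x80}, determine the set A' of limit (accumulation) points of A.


A' = {x78, x79, x80}

For each x ∈ X, list the open sets U ∈ τ with x ∈ U, then check whether U ∩ (A ∖ {x}) ≠ ∅ for every such U.
  x = x76: open {x76, x78} ∋ x has {x76, x78} ∩ (A ∖ {x76}) = ∅, so x is NOT a limit point.
  x = x77: open {x77} ∋ x has {x77} ∩ (A ∖ {x77}) = ∅, so x is NOT a limit point.
  x = x78: opens ∋ x are {x76, x78}, {x76, x77, x78}, {x76, x77, x78, x79, x80}; each meets A ∖ {x78}, so x IS a limit point.
  x = x79: opens ∋ x are {x76, x77, x78, x79, x80}; each meets A ∖ {x79}, so x IS a limit point.
  x = x80: opens ∋ x are {x76, x77, x78, x79, x80}; each meets A ∖ {x80}, so x IS a limit point.
Collecting: A' = {x78, x79, x80}.


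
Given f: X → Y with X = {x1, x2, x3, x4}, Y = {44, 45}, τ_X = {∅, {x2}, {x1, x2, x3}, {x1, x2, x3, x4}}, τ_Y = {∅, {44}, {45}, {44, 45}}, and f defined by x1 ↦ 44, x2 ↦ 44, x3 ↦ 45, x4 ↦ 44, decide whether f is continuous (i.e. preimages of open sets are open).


f is NOT continuous.

Compute f^{-1}(U) for each U ∈ τ_Y:
  U = ∅: f^{-1}(U) = ∅ ∈ τ_X ✓.
  U = {44}: f^{-1}(U) = {x1, x2, x4} ∉ τ_X ✗.
  U = {45}: f^{-1}(U) = {x3} ∉ τ_X ✗.
  U = {44, 45}: f^{-1}(U) = {x1, x2, x3, x4} ∈ τ_X ✓.
Found U = {44} with f^{-1}(U) = {x1, x2, x4} not in τ_X. Therefore f is NOT continuous.


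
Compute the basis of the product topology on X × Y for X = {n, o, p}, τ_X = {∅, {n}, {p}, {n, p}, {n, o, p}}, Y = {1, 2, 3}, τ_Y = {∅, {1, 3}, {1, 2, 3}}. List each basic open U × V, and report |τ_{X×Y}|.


Basis B = {∅ × ∅, {n} × {1, 3}, {p} × {1, 3}, {n} × {1, 2, 3}, {p} × {1, 2, 3}, {n, p} × {1, 3}, {n, p} × {1, 2, 3}, {n, o, p} × {1, 3}, {n, o, p} × {1, 2, 3}}; |τ_{X×Y}| = 14.

Enumerate products U × V with U ∈ τ_X, V ∈ τ_Y (deduplicated):
  ∅ × ∅ = {} (∅)
  {n} × {1, 3} = {(n,1), (n,3)}
  {p} × {1, 3} = {(p,1), (p,3)}
  {n} × {1, 2, 3} = {(n,1), (n,2), (n,3)}
  {p} × {1, 2, 3} = {(p,1), (p,2), (p,3)}
  {n, p} × {1, 3} = {(n,1), (n,3), (p,1), (p,3)}
  {n, p} × {1, 2, 3} = {(n,1), (n,2), (n,3), (p,1), (p,2), (p,3)}
  {n, o, p} × {1, 3} = {(n,1), (n,3), (o,1), (o,3), (p,1), (p,3)}
  {n, o, p} × {1, 2, 3} = {(n,1), (n,2), (n,3), (o,1), (o,2), (o,3), (p,1), (p,2), (p,3)}
These 9 distinct sets form the basis B.
Close under arbitrary unions to get τ_{X×Y}; counting gives |τ_{X×Y}| = 14.


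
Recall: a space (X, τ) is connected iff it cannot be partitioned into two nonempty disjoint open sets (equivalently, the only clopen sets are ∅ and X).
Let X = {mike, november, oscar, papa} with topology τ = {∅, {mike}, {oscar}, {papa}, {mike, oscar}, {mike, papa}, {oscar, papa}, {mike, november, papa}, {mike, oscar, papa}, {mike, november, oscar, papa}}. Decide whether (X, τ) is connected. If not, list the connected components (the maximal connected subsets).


(X, τ) is disconnected; components = [{oscar}, {mike, november, papa}].

Find clopen sets (U ∈ τ with X ∖ U ∈ τ):
  U = ∅, X ∖ U = {mike, november, oscar, papa} — both open, so U is clopen.
  U = {oscar}, X ∖ U = {mike, november, papa} — both open, so U is clopen.
  U = {mike, november, papa}, X ∖ U = {oscar} — both open, so U is clopen.
  U = {mike, november, oscar, papa}, X ∖ U = ∅ — both open, so U is clopen.
Nontrivial clopen(s) exist: e.g. {mike, november, papa}. So (X, τ) is disconnected.
Compute connected components by grouping points that agree on all clopens:
  component: {oscar}
  component: {mike, november, papa}


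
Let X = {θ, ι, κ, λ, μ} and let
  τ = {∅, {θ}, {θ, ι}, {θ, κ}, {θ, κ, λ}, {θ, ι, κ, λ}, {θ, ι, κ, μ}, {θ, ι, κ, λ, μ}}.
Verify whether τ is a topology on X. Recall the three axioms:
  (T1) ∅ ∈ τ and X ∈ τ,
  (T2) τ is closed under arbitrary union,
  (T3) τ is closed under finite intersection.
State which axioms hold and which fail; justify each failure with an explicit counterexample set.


τ is NOT a topology on X.

Axiom (T1): ∅ ∈ τ? Yes; X ∈ τ? Yes.
Axiom (T2/T3): check pairwise unions and intersections of members of τ.
Counterexample for (T2): {θ, ι} ∪ {θ, κ} = {θ, ι, κ} ∉ τ. Therefore τ is NOT a topology.


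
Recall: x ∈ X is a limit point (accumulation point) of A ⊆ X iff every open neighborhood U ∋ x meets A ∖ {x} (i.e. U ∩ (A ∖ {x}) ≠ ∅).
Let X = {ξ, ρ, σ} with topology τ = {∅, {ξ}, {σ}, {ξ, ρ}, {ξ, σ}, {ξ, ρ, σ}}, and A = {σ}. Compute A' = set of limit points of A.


A' = ∅

For each x ∈ X, list the open sets U ∈ τ with x ∈ U, then check whether U ∩ (A ∖ {x}) ≠ ∅ for every such U.
  x = ξ: open {ξ} ∋ x has {ξ} ∩ (A ∖ {ξ}) = ∅, so x is NOT a limit point.
  x = ρ: open {ξ, ρ} ∋ x has {ξ, ρ} ∩ (A ∖ {ρ}) = ∅, so x is NOT a limit point.
  x = σ: open {σ} ∋ x has {σ} ∩ (A ∖ {σ}) = ∅, so x is NOT a limit point.
Collecting: A' = ∅.


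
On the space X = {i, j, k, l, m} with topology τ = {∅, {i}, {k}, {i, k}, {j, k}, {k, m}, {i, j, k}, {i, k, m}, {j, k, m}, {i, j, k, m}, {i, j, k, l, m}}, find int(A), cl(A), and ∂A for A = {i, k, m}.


int(A) = {i, k, m}, cl(A) = {i, j, k, l, m}, ∂A = {j, l}.

Closed sets in (X, τ) are complements of opens:
  closed(X, τ) = {∅, {l}, {i, l}, {j, l}, {l, m}, {i, j, l}, {i, l, m}, {j, l, m}, {i, j, l, m}, {j, k, l, m}, {i, j, k, l, m}}.
int(A) = ⋃ {U ∈ τ : U ⊆ A}. Opens contained in A: ∅, {i}, {k}, {i, k}, {k, m}, {i, k, m}.
Taking the union of these: int(A) = {i, k, m}.
cl(A) = ⋂ {C closed : A ⊆ C}. Closed sets containing A: {i, j, k, l, m}.
Intersecting these: cl(A) = {i, j, k, l, m}.
∂A = cl(A) ∖ int(A) = {i, j, k, l, m} ∖ {i, k, m} = {j, l}.


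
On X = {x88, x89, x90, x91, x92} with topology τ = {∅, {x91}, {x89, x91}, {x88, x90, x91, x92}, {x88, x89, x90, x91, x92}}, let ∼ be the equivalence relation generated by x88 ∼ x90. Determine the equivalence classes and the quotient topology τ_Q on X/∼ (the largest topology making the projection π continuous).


X/∼ = {[x88=x90], [x89], [x91], [x92]}; |τ_Q| = 5.

Equivalence classes: [x88=x90], [x89], [x91], [x92].
Quotient map π: X → X/∼ sends x88 ↦ [x88=x90], x89 ↦ [x89], x90 ↦ [x88=x90], x91 ↦ [x91], x92 ↦ [x92].
For each subset V ⊆ X/∼, compute π^{-1}(V) ⊆ X and check whether π^{-1}(V) ∈ τ. V is open in τ_Q iff π^{-1}(V) ∈ τ.
  V = {}: π^{-1}(V) = ∅ ∈ τ ✓.
  V = {[x88=x90]}: π^{-1}(V) = {x88, x90} ∉ τ ✗.
  V = {[x89]}: π^{-1}(V) = {x89} ∉ τ ✗.
  V = {[x88=x90], [x89]}: π^{-1}(V) = {x88, x89, x90} ∉ τ ✗.
  V = {[x91]}: π^{-1}(V) = {x91} ∈ τ ✓.
  V = {[x88=x90], [x91]}: π^{-1}(V) = {x88, x90, x91} ∉ τ ✗.
  V = {[x89], [x91]}: π^{-1}(V) = {x89, x91} ∈ τ ✓.
  V = {[x88=x90], [x89], [x91]}: π^{-1}(V) = {x88, x89, x90, x91} ∉ τ ✗.
  V = {[x92]}: π^{-1}(V) = {x92} ∉ τ ✗.
  V = {[x88=x90], [x92]}: π^{-1}(V) = {x88, x90, x92} ∉ τ ✗.
  V = {[x89], [x92]}: π^{-1}(V) = {x89, x92} ∉ τ ✗.
  V = {[x88=x90], [x89], [x92]}: π^{-1}(V) = {x88, x89, x90, x92} ∉ τ ✗.
  V = {[x91], [x92]}: π^{-1}(V) = {x91, x92} ∉ τ ✗.
  V = {[x88=x90], [x91], [x92]}: π^{-1}(V) = {x88, x90, x91, x92} ∈ τ ✓.
  V = {[x89], [x91], [x92]}: π^{-1}(V) = {x89, x91, x92} ∉ τ ✗.
  V = {[x88=x90], [x89], [x91], [x92]}: π^{-1}(V) = {x88, x89, x90, x91, x92} ∈ τ ✓.
Open sets in the quotient: τ_Q = {{}, {[x91]}, {[x89], [x91]}, {[x88=x90], [x91], [x92]}, {[x88=x90], [x89], [x91], [x92]}} (5 elements).


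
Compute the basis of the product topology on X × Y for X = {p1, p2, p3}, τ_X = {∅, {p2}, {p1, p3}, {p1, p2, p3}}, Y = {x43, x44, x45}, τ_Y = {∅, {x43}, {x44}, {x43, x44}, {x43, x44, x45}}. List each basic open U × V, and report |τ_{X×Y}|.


Basis B = {∅ × ∅, {p2} × {x43}, {p2} × {x44}, {p1, p3} × {x43}, {p1, p3} × {x44}, {p2} × {x43, x44}, {p1, p2, p3} × {x43}, {p1, p2, p3} × {x44}, {p2} × {x43, x44, x45}, {p1, p3} × {x43, x44}, {p1, p3} × {x43, x44, x45}, {p1, p2, p3} × {x43, x44}, {p1, p2, p3} × {x43, x44, x45}}; |τ_{X×Y}| = 25.

Enumerate products U × V with U ∈ τ_X, V ∈ τ_Y (deduplicated):
  ∅ × ∅ = {} (∅)
  {p2} × {x43} = {(p2,x43)}
  {p2} × {x44} = {(p2,x44)}
  {p1, p3} × {x43} = {(p1,x43), (p3,x43)}
  {p1, p3} × {x44} = {(p1,x44), (p3,x44)}
  {p2} × {x43, x44} = {(p2,x43), (p2,x44)}
  {p1, p2, p3} × {x43} = {(p1,x43), (p2,x43), (p3,x43)}
  {p1, p2, p3} × {x44} = {(p1,x44), (p2,x44), (p3,x44)}
  {p2} × {x43, x44, x45} = {(p2,x43), (p2,x44), (p2,x45)}
  {p1, p3} × {x43, x44} = {(p1,x43), (p1,x44), (p3,x43), (p3,x44)}
  {p1, p3} × {x43, x44, x45} = {(p1,x43), (p1,x44), (p1,x45), (p3,x43), (p3,x44), (p3,x45)}
  {p1, p2, p3} × {x43, x44} = {(p1,x43), (p1,x44), (p2,x43), (p2,x44), (p3,x43), (p3,x44)}
  {p1, p2, p3} × {x43, x44, x45} = {(p1,x43), (p1,x44), (p1,x45), (p2,x43), (p2,x44), (p2,x45), (p3,x43), (p3,x44), (p3,x45)}
These 13 distinct sets form the basis B.
Close under arbitrary unions to get τ_{X×Y}; counting gives |τ_{X×Y}| = 25.


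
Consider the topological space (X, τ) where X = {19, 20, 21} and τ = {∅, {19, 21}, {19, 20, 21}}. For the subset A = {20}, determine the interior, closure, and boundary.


int(A) = ∅, cl(A) = {20}, ∂A = {20}.

Closed sets in (X, τ) are complements of opens:
  closed(X, τ) = {∅, {20}, {19, 20, 21}}.
int(A) = ⋃ {U ∈ τ : U ⊆ A}. Opens contained in A: ∅.
Taking the union of these: int(A) = ∅.
cl(A) = ⋂ {C closed : A ⊆ C}. Closed sets containing A: {20}, {19, 20, 21}.
Intersecting these: cl(A) = {20}.
∂A = cl(A) ∖ int(A) = {20} ∖ ∅ = {20}.


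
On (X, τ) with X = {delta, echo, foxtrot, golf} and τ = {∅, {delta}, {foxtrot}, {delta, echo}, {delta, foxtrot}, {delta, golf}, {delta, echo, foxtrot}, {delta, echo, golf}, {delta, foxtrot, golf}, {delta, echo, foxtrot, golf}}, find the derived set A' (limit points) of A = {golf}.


A' = ∅

For each x ∈ X, list the open sets U ∈ τ with x ∈ U, then check whether U ∩ (A ∖ {x}) ≠ ∅ for every such U.
  x = delta: open {delta} ∋ x has {delta} ∩ (A ∖ {delta}) = ∅, so x is NOT a limit point.
  x = echo: open {delta, echo} ∋ x has {delta, echo} ∩ (A ∖ {echo}) = ∅, so x is NOT a limit point.
  x = foxtrot: open {foxtrot} ∋ x has {foxtrot} ∩ (A ∖ {foxtrot}) = ∅, so x is NOT a limit point.
  x = golf: open {delta, golf} ∋ x has {delta, golf} ∩ (A ∖ {golf}) = ∅, so x is NOT a limit point.
Collecting: A' = ∅.


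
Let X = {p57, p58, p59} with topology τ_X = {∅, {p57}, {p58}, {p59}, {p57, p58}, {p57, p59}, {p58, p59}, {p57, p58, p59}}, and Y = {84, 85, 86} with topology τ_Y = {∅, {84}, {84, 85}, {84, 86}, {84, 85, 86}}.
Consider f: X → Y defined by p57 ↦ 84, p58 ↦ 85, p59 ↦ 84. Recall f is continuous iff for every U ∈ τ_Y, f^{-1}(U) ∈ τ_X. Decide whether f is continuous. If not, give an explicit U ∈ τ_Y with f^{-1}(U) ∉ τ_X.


f IS continuous.

Compute f^{-1}(U) for each U ∈ τ_Y:
  U = ∅: f^{-1}(U) = ∅ ∈ τ_X ✓.
  U = {84}: f^{-1}(U) = {p57, p59} ∈ τ_X ✓.
  U = {84, 85}: f^{-1}(U) = {p57, p58, p59} ∈ τ_X ✓.
  U = {84, 86}: f^{-1}(U) = {p57, p59} ∈ τ_X ✓.
  U = {84, 85, 86}: f^{-1}(U) = {p57, p58, p59} ∈ τ_X ✓.
Every preimage lies in τ_X, so f IS continuous.


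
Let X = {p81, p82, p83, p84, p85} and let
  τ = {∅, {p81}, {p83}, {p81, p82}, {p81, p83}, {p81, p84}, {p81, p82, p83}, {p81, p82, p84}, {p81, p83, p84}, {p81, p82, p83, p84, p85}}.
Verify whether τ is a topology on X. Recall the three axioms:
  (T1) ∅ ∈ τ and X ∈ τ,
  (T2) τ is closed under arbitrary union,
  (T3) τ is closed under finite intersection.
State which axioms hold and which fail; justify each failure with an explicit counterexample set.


τ is NOT a topology on X.

Axiom (T1): ∅ ∈ τ? Yes; X ∈ τ? Yes.
Axiom (T2/T3): check pairwise unions and intersections of members of τ.
Counterexample for (T2): {p83} ∪ {p81, p82, p84} = {p81, p82, p83, p84} ∉ τ. Therefore τ is NOT a topology.


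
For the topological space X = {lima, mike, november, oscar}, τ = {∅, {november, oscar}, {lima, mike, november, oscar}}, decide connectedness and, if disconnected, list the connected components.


(X, τ) is connected.

Find clopen sets (U ∈ τ with X ∖ U ∈ τ):
  U = ∅, X ∖ U = {lima, mike, november, oscar} — both open, so U is clopen.
  U = {lima, mike, november, oscar}, X ∖ U = ∅ — both open, so U is clopen.
Only trivial clopens (∅ and X) exist, so (X, τ) is connected.
Compute connected components by grouping points that agree on all clopens:
  component: {lima, mike, november, oscar}


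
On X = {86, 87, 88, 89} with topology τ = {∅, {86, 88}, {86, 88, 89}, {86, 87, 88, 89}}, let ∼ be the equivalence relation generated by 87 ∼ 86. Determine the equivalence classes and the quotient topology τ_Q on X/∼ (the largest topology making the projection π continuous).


X/∼ = {[86=87], [88], [89]}; |τ_Q| = 2.

Equivalence classes: [86=87], [88], [89].
Quotient map π: X → X/∼ sends 86 ↦ [86=87], 87 ↦ [86=87], 88 ↦ [88], 89 ↦ [89].
For each subset V ⊆ X/∼, compute π^{-1}(V) ⊆ X and check whether π^{-1}(V) ∈ τ. V is open in τ_Q iff π^{-1}(V) ∈ τ.
  V = {}: π^{-1}(V) = ∅ ∈ τ ✓.
  V = {[86=87]}: π^{-1}(V) = {86, 87} ∉ τ ✗.
  V = {[88]}: π^{-1}(V) = {88} ∉ τ ✗.
  V = {[86=87], [88]}: π^{-1}(V) = {86, 87, 88} ∉ τ ✗.
  V = {[89]}: π^{-1}(V) = {89} ∉ τ ✗.
  V = {[86=87], [89]}: π^{-1}(V) = {86, 87, 89} ∉ τ ✗.
  V = {[88], [89]}: π^{-1}(V) = {88, 89} ∉ τ ✗.
  V = {[86=87], [88], [89]}: π^{-1}(V) = {86, 87, 88, 89} ∈ τ ✓.
Open sets in the quotient: τ_Q = {{}, {[86=87], [88], [89]}} (2 elements).
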